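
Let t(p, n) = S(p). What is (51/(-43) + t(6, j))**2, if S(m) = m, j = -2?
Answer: 42849/1849 ≈ 23.174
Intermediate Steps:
t(p, n) = p
(51/(-43) + t(6, j))**2 = (51/(-43) + 6)**2 = (51*(-1/43) + 6)**2 = (-51/43 + 6)**2 = (207/43)**2 = 42849/1849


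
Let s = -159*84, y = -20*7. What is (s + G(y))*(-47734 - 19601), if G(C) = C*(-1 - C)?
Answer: 2209665360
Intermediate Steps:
y = -140
s = -13356
(s + G(y))*(-47734 - 19601) = (-13356 - 1*(-140)*(1 - 140))*(-47734 - 19601) = (-13356 - 1*(-140)*(-139))*(-67335) = (-13356 - 19460)*(-67335) = -32816*(-67335) = 2209665360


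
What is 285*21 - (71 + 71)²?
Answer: -14179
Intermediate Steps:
285*21 - (71 + 71)² = 5985 - 1*142² = 5985 - 1*20164 = 5985 - 20164 = -14179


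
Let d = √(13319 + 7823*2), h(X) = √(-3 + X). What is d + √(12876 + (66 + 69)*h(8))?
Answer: √28965 + √(12876 + 135*√5) ≈ 284.99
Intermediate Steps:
d = √28965 (d = √(13319 + 15646) = √28965 ≈ 170.19)
d + √(12876 + (66 + 69)*h(8)) = √28965 + √(12876 + (66 + 69)*√(-3 + 8)) = √28965 + √(12876 + 135*√5)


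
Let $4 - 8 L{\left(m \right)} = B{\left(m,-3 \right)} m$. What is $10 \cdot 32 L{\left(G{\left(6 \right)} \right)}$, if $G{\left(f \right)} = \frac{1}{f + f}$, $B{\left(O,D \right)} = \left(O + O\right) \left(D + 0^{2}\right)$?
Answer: $\frac{485}{3} \approx 161.67$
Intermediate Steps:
$B{\left(O,D \right)} = 2 D O$ ($B{\left(O,D \right)} = 2 O \left(D + 0\right) = 2 O D = 2 D O$)
$G{\left(f \right)} = \frac{1}{2 f}$
$L{\left(m \right)} = \frac{1}{2} + \frac{3 m^{2}}{4}$ ($L{\left(m \right)} = \frac{1}{2} - \frac{2 \left(-3\right) m m}{8} = \frac{1}{2} - \frac{- 6 m m}{8} = \frac{1}{2} - \frac{\left(-6\right) m^{2}}{8} = \frac{1}{2} + \frac{3 m^{2}}{4}$)
$10 \cdot 32 L{\left(G{\left(6 \right)} \right)} = 10 \cdot 32 \left(\frac{1}{2} + \frac{3 \left(\frac{1}{2 \cdot 6}\right)^{2}}{4}\right) = 320 \left(\frac{1}{2} + \frac{3 \left(\frac{1}{2} \cdot \frac{1}{6}\right)^{2}}{4}\right) = 320 \left(\frac{1}{2} + \frac{3}{4 \cdot 144}\right) = 320 \left(\frac{1}{2} + \frac{3}{4} \cdot \frac{1}{144}\right) = 320 \left(\frac{1}{2} + \frac{1}{192}\right) = 320 \cdot \frac{97}{192} = \frac{485}{3}$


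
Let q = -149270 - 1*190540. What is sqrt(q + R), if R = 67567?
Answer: I*sqrt(272243) ≈ 521.77*I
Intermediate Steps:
q = -339810 (q = -149270 - 190540 = -339810)
sqrt(q + R) = sqrt(-339810 + 67567) = sqrt(-272243) = I*sqrt(272243)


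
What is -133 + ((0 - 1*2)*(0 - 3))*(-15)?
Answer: -223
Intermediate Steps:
-133 + ((0 - 1*2)*(0 - 3))*(-15) = -133 + ((0 - 2)*(-3))*(-15) = -133 - 2*(-3)*(-15) = -133 + 6*(-15) = -133 - 90 = -223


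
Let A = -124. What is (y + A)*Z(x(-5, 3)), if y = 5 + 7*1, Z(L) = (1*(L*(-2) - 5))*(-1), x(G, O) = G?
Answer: 560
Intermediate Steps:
Z(L) = 5 + 2*L (Z(L) = (1*(-2*L - 5))*(-1) = (1*(-5 - 2*L))*(-1) = (-5 - 2*L)*(-1) = 5 + 2*L)
y = 12 (y = 5 + 7 = 12)
(y + A)*Z(x(-5, 3)) = (12 - 124)*(5 + 2*(-5)) = -112*(5 - 10) = -112*(-5) = 560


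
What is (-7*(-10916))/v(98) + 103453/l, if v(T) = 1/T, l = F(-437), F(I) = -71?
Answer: 531571243/71 ≈ 7.4869e+6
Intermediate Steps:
l = -71
(-7*(-10916))/v(98) + 103453/l = (-7*(-10916))/(1/98) + 103453/(-71) = 76412/(1/98) + 103453*(-1/71) = 76412*98 - 103453/71 = 7488376 - 103453/71 = 531571243/71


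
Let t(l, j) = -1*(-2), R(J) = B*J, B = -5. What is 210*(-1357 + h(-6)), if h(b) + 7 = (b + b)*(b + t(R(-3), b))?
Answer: -276360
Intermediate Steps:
R(J) = -5*J
t(l, j) = 2
h(b) = -7 + 2*b*(2 + b) (h(b) = -7 + (b + b)*(b + 2) = -7 + (2*b)*(2 + b) = -7 + 2*b*(2 + b))
210*(-1357 + h(-6)) = 210*(-1357 + (-7 + 2*(-6)**2 + 4*(-6))) = 210*(-1357 + (-7 + 2*36 - 24)) = 210*(-1357 + (-7 + 72 - 24)) = 210*(-1357 + 41) = 210*(-1316) = -276360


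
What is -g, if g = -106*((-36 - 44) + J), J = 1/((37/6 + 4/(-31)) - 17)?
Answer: -17310436/2039 ≈ -8489.7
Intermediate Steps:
J = -186/2039 (J = 1/((37*(1/6) + 4*(-1/31)) - 17) = 1/((37/6 - 4/31) - 17) = 1/(1123/186 - 17) = 1/(-2039/186) = -186/2039 ≈ -0.091221)
g = 17310436/2039 (g = -106*((-36 - 44) - 186/2039) = -106*(-80 - 186/2039) = -106*(-163306/2039) = 17310436/2039 ≈ 8489.7)
-g = -1*17310436/2039 = -17310436/2039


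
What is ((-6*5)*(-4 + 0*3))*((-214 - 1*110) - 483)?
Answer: -96840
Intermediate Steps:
((-6*5)*(-4 + 0*3))*((-214 - 1*110) - 483) = (-30*(-4 + 0))*((-214 - 110) - 483) = (-30*(-4))*(-324 - 483) = 120*(-807) = -96840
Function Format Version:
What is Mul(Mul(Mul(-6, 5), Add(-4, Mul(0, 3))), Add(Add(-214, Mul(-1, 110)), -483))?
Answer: -96840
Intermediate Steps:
Mul(Mul(Mul(-6, 5), Add(-4, Mul(0, 3))), Add(Add(-214, Mul(-1, 110)), -483)) = Mul(Mul(-30, Add(-4, 0)), Add(Add(-214, -110), -483)) = Mul(Mul(-30, -4), Add(-324, -483)) = Mul(120, -807) = -96840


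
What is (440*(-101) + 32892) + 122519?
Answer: 110971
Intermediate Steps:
(440*(-101) + 32892) + 122519 = (-44440 + 32892) + 122519 = -11548 + 122519 = 110971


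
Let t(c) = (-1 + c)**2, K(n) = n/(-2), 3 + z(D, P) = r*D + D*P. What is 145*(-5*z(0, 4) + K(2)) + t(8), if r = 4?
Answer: 2079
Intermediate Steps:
z(D, P) = -3 + 4*D + D*P (z(D, P) = -3 + (4*D + D*P) = -3 + 4*D + D*P)
K(n) = -n/2 (K(n) = n*(-1/2) = -n/2)
145*(-5*z(0, 4) + K(2)) + t(8) = 145*(-5*(-3 + 4*0 + 0*4) - 1/2*2) + (-1 + 8)**2 = 145*(-5*(-3 + 0 + 0) - 1) + 7**2 = 145*(-5*(-3) - 1) + 49 = 145*(15 - 1) + 49 = 145*14 + 49 = 2030 + 49 = 2079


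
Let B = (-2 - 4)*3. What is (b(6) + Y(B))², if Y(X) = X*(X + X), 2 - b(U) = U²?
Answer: 376996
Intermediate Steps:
b(U) = 2 - U²
B = -18 (B = -6*3 = -18)
Y(X) = 2*X² (Y(X) = X*(2*X) = 2*X²)
(b(6) + Y(B))² = ((2 - 1*6²) + 2*(-18)²)² = ((2 - 1*36) + 2*324)² = ((2 - 36) + 648)² = (-34 + 648)² = 614² = 376996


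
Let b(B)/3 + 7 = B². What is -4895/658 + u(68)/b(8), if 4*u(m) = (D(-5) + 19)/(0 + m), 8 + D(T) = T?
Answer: -18972691/2550408 ≈ -7.4391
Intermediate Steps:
D(T) = -8 + T
b(B) = -21 + 3*B²
u(m) = 3/(2*m) (u(m) = (((-8 - 5) + 19)/(0 + m))/4 = ((-13 + 19)/m)/4 = (6/m)/4 = 3/(2*m))
-4895/658 + u(68)/b(8) = -4895/658 + ((3/2)/68)/(-21 + 3*8²) = -4895*1/658 + ((3/2)*(1/68))/(-21 + 3*64) = -4895/658 + 3/(136*(-21 + 192)) = -4895/658 + (3/136)/171 = -4895/658 + (3/136)*(1/171) = -4895/658 + 1/7752 = -18972691/2550408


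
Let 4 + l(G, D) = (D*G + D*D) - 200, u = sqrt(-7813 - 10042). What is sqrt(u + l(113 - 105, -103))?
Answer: sqrt(9581 + I*sqrt(17855)) ≈ 97.885 + 0.6825*I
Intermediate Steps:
u = I*sqrt(17855) (u = sqrt(-17855) = I*sqrt(17855) ≈ 133.62*I)
l(G, D) = -204 + D**2 + D*G (l(G, D) = -4 + ((D*G + D*D) - 200) = -4 + ((D*G + D**2) - 200) = -4 + ((D**2 + D*G) - 200) = -4 + (-200 + D**2 + D*G) = -204 + D**2 + D*G)
sqrt(u + l(113 - 105, -103)) = sqrt(I*sqrt(17855) + (-204 + (-103)**2 - 103*(113 - 105))) = sqrt(I*sqrt(17855) + (-204 + 10609 - 103*8)) = sqrt(I*sqrt(17855) + (-204 + 10609 - 824)) = sqrt(I*sqrt(17855) + 9581) = sqrt(9581 + I*sqrt(17855))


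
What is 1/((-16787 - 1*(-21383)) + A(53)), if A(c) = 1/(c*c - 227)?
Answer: 2582/11866873 ≈ 0.00021758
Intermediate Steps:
A(c) = 1/(-227 + c²) (A(c) = 1/(c² - 227) = 1/(-227 + c²))
1/((-16787 - 1*(-21383)) + A(53)) = 1/((-16787 - 1*(-21383)) + 1/(-227 + 53²)) = 1/((-16787 + 21383) + 1/(-227 + 2809)) = 1/(4596 + 1/2582) = 1/(11866873/2582) = 2582/11866873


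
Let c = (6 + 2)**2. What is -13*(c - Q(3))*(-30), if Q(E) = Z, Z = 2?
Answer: 24180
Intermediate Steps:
Q(E) = 2
c = 64 (c = 8**2 = 64)
-13*(c - Q(3))*(-30) = -13*(64 - 1*2)*(-30) = -13*(64 - 2)*(-30) = -13*62*(-30) = -806*(-30) = 24180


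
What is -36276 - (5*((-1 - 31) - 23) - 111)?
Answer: -35890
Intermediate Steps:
-36276 - (5*((-1 - 31) - 23) - 111) = -36276 - (5*(-32 - 23) - 111) = -36276 - (5*(-55) - 111) = -36276 - (-275 - 111) = -36276 - 1*(-386) = -36276 + 386 = -35890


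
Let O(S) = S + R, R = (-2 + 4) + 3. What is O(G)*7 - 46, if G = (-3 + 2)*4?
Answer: -39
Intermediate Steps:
R = 5 (R = 2 + 3 = 5)
G = -4 (G = -1*4 = -4)
O(S) = 5 + S (O(S) = S + 5 = 5 + S)
O(G)*7 - 46 = (5 - 4)*7 - 46 = 1*7 - 46 = 7 - 46 = -39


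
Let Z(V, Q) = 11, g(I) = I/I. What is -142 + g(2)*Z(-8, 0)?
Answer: -131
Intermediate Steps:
g(I) = 1
-142 + g(2)*Z(-8, 0) = -142 + 1*11 = -142 + 11 = -131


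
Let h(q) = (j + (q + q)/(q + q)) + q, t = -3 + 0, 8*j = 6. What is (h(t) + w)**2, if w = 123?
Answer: 237169/16 ≈ 14823.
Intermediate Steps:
j = 3/4 (j = (1/8)*6 = 3/4 ≈ 0.75000)
t = -3
h(q) = 7/4 + q (h(q) = (3/4 + (q + q)/(q + q)) + q = (3/4 + (2*q)/((2*q))) + q = (3/4 + (2*q)*(1/(2*q))) + q = (3/4 + 1) + q = 7/4 + q)
(h(t) + w)**2 = ((7/4 - 3) + 123)**2 = (-5/4 + 123)**2 = (487/4)**2 = 237169/16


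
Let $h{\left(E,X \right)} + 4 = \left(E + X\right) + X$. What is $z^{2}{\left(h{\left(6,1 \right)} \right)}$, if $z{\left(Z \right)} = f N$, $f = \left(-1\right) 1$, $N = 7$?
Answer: $49$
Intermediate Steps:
$f = -1$
$h{\left(E,X \right)} = -4 + E + 2 X$ ($h{\left(E,X \right)} = -4 + \left(\left(E + X\right) + X\right) = -4 + \left(E + 2 X\right) = -4 + E + 2 X$)
$z{\left(Z \right)} = -7$ ($z{\left(Z \right)} = \left(-1\right) 7 = -7$)
$z^{2}{\left(h{\left(6,1 \right)} \right)} = \left(-7\right)^{2} = 49$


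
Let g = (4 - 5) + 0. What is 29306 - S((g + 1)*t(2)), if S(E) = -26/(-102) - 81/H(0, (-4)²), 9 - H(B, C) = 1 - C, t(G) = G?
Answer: 11958121/408 ≈ 29309.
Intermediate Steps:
H(B, C) = 8 + C (H(B, C) = 9 - (1 - C) = 9 + (-1 + C) = 8 + C)
g = -1 (g = -1 + 0 = -1)
S(E) = -1273/408 (S(E) = -26/(-102) - 81/(8 + (-4)²) = -26*(-1/102) - 81/(8 + 16) = 13/51 - 81/24 = 13/51 - 81*1/24 = 13/51 - 27/8 = -1273/408)
29306 - S((g + 1)*t(2)) = 29306 - 1*(-1273/408) = 29306 + 1273/408 = 11958121/408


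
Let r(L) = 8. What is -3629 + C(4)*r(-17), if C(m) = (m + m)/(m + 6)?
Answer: -18113/5 ≈ -3622.6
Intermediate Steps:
C(m) = 2*m/(6 + m) (C(m) = (2*m)/(6 + m) = 2*m/(6 + m))
-3629 + C(4)*r(-17) = -3629 + (2*4/(6 + 4))*8 = -3629 + (2*4/10)*8 = -3629 + (2*4*(⅒))*8 = -3629 + (⅘)*8 = -3629 + 32/5 = -18113/5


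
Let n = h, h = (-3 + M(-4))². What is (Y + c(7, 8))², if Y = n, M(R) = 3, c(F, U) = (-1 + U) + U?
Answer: 225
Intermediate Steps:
c(F, U) = -1 + 2*U
h = 0 (h = (-3 + 3)² = 0² = 0)
n = 0
Y = 0
(Y + c(7, 8))² = (0 + (-1 + 2*8))² = (0 + (-1 + 16))² = (0 + 15)² = 15² = 225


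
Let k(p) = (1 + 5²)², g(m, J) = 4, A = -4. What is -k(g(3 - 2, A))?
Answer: -676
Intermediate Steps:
k(p) = 676 (k(p) = (1 + 25)² = 26² = 676)
-k(g(3 - 2, A)) = -1*676 = -676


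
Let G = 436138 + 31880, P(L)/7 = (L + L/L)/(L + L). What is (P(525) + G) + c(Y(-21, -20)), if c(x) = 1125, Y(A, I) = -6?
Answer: 35185988/75 ≈ 4.6915e+5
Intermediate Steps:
P(L) = 7*(1 + L)/(2*L) (P(L) = 7*((L + L/L)/(L + L)) = 7*((L + 1)/((2*L))) = 7*((1 + L)*(1/(2*L))) = 7*((1 + L)/(2*L)) = 7*(1 + L)/(2*L))
G = 468018
(P(525) + G) + c(Y(-21, -20)) = ((7/2)*(1 + 525)/525 + 468018) + 1125 = ((7/2)*(1/525)*526 + 468018) + 1125 = (263/75 + 468018) + 1125 = 35101613/75 + 1125 = 35185988/75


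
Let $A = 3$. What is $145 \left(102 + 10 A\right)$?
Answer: $19140$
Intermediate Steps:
$145 \left(102 + 10 A\right) = 145 \left(102 + 10 \cdot 3\right) = 145 \left(102 + 30\right) = 145 \cdot 132 = 19140$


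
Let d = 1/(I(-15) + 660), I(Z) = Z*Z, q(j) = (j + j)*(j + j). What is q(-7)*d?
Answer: 196/885 ≈ 0.22147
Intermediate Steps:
q(j) = 4*j² (q(j) = (2*j)*(2*j) = 4*j²)
I(Z) = Z²
d = 1/885 (d = 1/((-15)² + 660) = 1/(225 + 660) = 1/885 ≈ 0.0011299)
q(-7)*d = (4*(-7)²)*(1/885) = (4*49)*(1/885) = 196*(1/885) = 196/885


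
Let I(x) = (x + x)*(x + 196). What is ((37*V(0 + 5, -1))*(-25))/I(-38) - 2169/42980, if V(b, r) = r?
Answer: -16450463/129025960 ≈ -0.12750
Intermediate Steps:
I(x) = 2*x*(196 + x) (I(x) = (2*x)*(196 + x) = 2*x*(196 + x))
((37*V(0 + 5, -1))*(-25))/I(-38) - 2169/42980 = ((37*(-1))*(-25))/((2*(-38)*(196 - 38))) - 2169/42980 = (-37*(-25))/((2*(-38)*158)) - 2169*1/42980 = 925/(-12008) - 2169/42980 = 925*(-1/12008) - 2169/42980 = -925/12008 - 2169/42980 = -16450463/129025960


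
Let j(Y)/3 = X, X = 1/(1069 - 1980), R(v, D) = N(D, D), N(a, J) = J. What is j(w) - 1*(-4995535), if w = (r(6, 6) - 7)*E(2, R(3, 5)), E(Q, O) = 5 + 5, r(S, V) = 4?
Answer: 4550932382/911 ≈ 4.9955e+6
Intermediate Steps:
R(v, D) = D
E(Q, O) = 10
w = -30 (w = (4 - 7)*10 = -3*10 = -30)
X = -1/911 (X = 1/(-911) = -1/911 ≈ -0.0010977)
j(Y) = -3/911 (j(Y) = 3*(-1/911) = -3/911)
j(w) - 1*(-4995535) = -3/911 - 1*(-4995535) = -3/911 + 4995535 = 4550932382/911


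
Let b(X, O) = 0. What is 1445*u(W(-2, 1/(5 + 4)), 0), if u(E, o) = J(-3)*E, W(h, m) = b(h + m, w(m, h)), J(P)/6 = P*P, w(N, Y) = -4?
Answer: 0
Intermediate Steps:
J(P) = 6*P² (J(P) = 6*(P*P) = 6*P²)
W(h, m) = 0
u(E, o) = 54*E (u(E, o) = (6*(-3)²)*E = (6*9)*E = 54*E)
1445*u(W(-2, 1/(5 + 4)), 0) = 1445*(54*0) = 1445*0 = 0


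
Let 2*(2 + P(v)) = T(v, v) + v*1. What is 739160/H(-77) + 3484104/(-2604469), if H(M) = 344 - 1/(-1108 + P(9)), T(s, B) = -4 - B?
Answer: 305628556785352/142326417443 ≈ 2147.4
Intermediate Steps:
P(v) = -4 (P(v) = -2 + ((-4 - v) + v*1)/2 = -2 + ((-4 - v) + v)/2 = -2 + (½)*(-4) = -2 - 2 = -4)
H(M) = 382529/1112 (H(M) = 344 - 1/(-1108 - 4) = 344 - 1/(-1112) = 344 - 1*(-1/1112) = 344 + 1/1112 = 382529/1112)
739160/H(-77) + 3484104/(-2604469) = 739160/(382529/1112) + 3484104/(-2604469) = 739160*(1112/382529) + 3484104*(-1/2604469) = 821945920/382529 - 3484104/2604469 = 305628556785352/142326417443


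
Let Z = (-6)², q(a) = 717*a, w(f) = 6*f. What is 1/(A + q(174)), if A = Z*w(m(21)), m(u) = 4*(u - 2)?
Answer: 1/141174 ≈ 7.0835e-6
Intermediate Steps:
m(u) = -8 + 4*u (m(u) = 4*(-2 + u) = -8 + 4*u)
Z = 36
A = 16416 (A = 36*(6*(-8 + 4*21)) = 36*(6*(-8 + 84)) = 36*(6*76) = 36*456 = 16416)
1/(A + q(174)) = 1/(16416 + 717*174) = 1/(16416 + 124758) = 1/141174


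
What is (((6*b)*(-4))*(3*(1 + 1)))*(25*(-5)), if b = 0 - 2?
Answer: -36000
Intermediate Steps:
b = -2
(((6*b)*(-4))*(3*(1 + 1)))*(25*(-5)) = (((6*(-2))*(-4))*(3*(1 + 1)))*(25*(-5)) = ((-12*(-4))*(3*2))*(-125) = (48*6)*(-125) = 288*(-125) = -36000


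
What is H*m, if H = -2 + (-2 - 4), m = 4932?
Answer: -39456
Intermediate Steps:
H = -8 (H = -2 - 6 = -8)
H*m = -8*4932 = -39456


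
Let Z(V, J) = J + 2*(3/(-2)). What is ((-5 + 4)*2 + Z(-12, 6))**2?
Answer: 1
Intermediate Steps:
Z(V, J) = -3 + J (Z(V, J) = J + 2*(3*(-1/2)) = J + 2*(-3/2) = J - 3 = -3 + J)
((-5 + 4)*2 + Z(-12, 6))**2 = ((-5 + 4)*2 + (-3 + 6))**2 = (-1*2 + 3)**2 = (-2 + 3)**2 = 1**2 = 1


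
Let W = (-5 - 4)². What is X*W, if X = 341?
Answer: 27621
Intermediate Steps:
W = 81 (W = (-9)² = 81)
X*W = 341*81 = 27621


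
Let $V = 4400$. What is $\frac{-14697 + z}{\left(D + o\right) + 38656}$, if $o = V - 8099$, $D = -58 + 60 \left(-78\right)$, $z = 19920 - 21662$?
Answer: $- \frac{16439}{30219} \approx -0.544$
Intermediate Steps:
$z = -1742$ ($z = 19920 - 21662 = -1742$)
$D = -4738$ ($D = -58 - 4680 = -4738$)
$o = -3699$ ($o = 4400 - 8099 = -3699$)
$\frac{-14697 + z}{\left(D + o\right) + 38656} = \frac{-14697 - 1742}{\left(-4738 - 3699\right) + 38656} = - \frac{16439}{-8437 + 38656} = - \frac{16439}{30219}$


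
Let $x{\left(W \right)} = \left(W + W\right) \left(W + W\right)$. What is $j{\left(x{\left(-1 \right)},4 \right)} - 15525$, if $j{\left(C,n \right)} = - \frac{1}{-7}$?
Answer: $- \frac{108674}{7} \approx -15525.0$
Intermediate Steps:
$x{\left(W \right)} = 4 W^{2}$ ($x{\left(W \right)} = 2 W 2 W = 4 W^{2}$)
$j{\left(C,n \right)} = \frac{1}{7}$ ($j{\left(C,n \right)} = \left(-1\right) \left(- \frac{1}{7}\right) = \frac{1}{7}$)
$j{\left(x{\left(-1 \right)},4 \right)} - 15525 = \frac{1}{7} - 15525 = - \frac{108674}{7}$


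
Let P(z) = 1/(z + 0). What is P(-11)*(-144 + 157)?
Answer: -13/11 ≈ -1.1818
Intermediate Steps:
P(z) = 1/z
P(-11)*(-144 + 157) = (-144 + 157)/(-11) = -1/11*13 = -13/11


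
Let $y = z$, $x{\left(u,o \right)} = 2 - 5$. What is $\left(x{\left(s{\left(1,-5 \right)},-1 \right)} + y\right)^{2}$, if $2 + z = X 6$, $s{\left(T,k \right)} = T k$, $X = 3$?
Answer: $169$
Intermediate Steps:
$z = 16$ ($z = -2 + 3 \cdot 6 = -2 + 18 = 16$)
$x{\left(u,o \right)} = -3$ ($x{\left(u,o \right)} = 2 - 5 = -3$)
$y = 16$
$\left(x{\left(s{\left(1,-5 \right)},-1 \right)} + y\right)^{2} = \left(-3 + 16\right)^{2} = 13^{2} = 169$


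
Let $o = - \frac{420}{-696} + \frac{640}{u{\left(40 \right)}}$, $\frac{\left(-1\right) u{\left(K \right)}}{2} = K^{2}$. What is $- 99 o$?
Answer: $- \frac{11583}{290} \approx -39.941$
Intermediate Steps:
$u{\left(K \right)} = - 2 K^{2}$
$o = \frac{117}{290}$ ($o = - \frac{420}{-696} + \frac{640}{\left(-2\right) 40^{2}} = \left(-420\right) \left(- \frac{1}{696}\right) + \frac{640}{\left(-2\right) 1600} = \frac{35}{58} + \frac{640}{-3200} = \frac{35}{58} + 640 \left(- \frac{1}{3200}\right) = \frac{35}{58} - \frac{1}{5} = \frac{117}{290} \approx 0.40345$)
$- 99 o = \left(-99\right) \frac{117}{290} = - \frac{11583}{290}$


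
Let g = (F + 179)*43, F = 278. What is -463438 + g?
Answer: -443787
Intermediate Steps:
g = 19651 (g = (278 + 179)*43 = 457*43 = 19651)
-463438 + g = -463438 + 19651 = -443787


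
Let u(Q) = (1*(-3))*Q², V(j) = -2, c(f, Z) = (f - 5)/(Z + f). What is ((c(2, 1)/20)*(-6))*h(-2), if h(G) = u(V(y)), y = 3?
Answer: -18/5 ≈ -3.6000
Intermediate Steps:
c(f, Z) = (-5 + f)/(Z + f)
u(Q) = -3*Q²
h(G) = -12 (h(G) = -3*(-2)² = -3*4 = -12)
((c(2, 1)/20)*(-6))*h(-2) = ((((-5 + 2)/(1 + 2))/20)*(-6))*(-12) = (((-3/3)*(1/20))*(-6))*(-12) = ((((⅓)*(-3))*(1/20))*(-6))*(-12) = (-1*1/20*(-6))*(-12) = -1/20*(-6)*(-12) = (3/10)*(-12) = -18/5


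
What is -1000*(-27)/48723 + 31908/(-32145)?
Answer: -76304276/174022315 ≈ -0.43847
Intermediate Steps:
-1000*(-27)/48723 + 31908/(-32145) = 27000*(1/48723) + 31908*(-1/32145) = 9000/16241 - 10636/10715 = -76304276/174022315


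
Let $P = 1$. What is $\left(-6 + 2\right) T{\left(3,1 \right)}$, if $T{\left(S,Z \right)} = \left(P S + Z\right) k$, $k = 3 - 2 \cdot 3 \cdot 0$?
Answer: $-48$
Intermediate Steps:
$k = 3$ ($k = 3 - 6 \cdot 0 = 3 - 0 = 3 + 0 = 3$)
$T{\left(S,Z \right)} = 3 S + 3 Z$ ($T{\left(S,Z \right)} = \left(1 S + Z\right) 3 = \left(S + Z\right) 3 = 3 S + 3 Z$)
$\left(-6 + 2\right) T{\left(3,1 \right)} = \left(-6 + 2\right) \left(3 \cdot 3 + 3 \cdot 1\right) = - 4 \left(9 + 3\right) = \left(-4\right) 12 = -48$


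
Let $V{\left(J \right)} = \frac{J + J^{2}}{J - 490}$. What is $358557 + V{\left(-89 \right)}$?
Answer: $\frac{207596671}{579} \approx 3.5854 \cdot 10^{5}$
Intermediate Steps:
$V{\left(J \right)} = \frac{J + J^{2}}{-490 + J}$
$358557 + V{\left(-89 \right)} = 358557 - \frac{89 \left(1 - 89\right)}{-490 - 89} = 358557 - 89 \frac{1}{-579} \left(-88\right) = 358557 - \left(- \frac{89}{579}\right) \left(-88\right) = 358557 - \frac{7832}{579} = \frac{207596671}{579}$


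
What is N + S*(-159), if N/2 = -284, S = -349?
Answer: 54923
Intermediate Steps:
N = -568 (N = 2*(-284) = -568)
N + S*(-159) = -568 - 349*(-159) = -568 + 55491 = 54923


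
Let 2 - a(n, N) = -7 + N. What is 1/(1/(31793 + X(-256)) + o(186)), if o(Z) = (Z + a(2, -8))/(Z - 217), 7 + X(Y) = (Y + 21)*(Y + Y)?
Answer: -4715286/30877487 ≈ -0.15271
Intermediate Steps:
X(Y) = -7 + 2*Y*(21 + Y) (X(Y) = -7 + (Y + 21)*(Y + Y) = -7 + (21 + Y)*(2*Y) = -7 + 2*Y*(21 + Y))
a(n, N) = 9 - N (a(n, N) = 2 - (-7 + N) = 2 + (7 - N) = 9 - N)
o(Z) = (17 + Z)/(-217 + Z) (o(Z) = (Z + (9 - 1*(-8)))/(Z - 217) = (Z + (9 + 8))/(-217 + Z) = (Z + 17)/(-217 + Z) = (17 + Z)/(-217 + Z))
1/(1/(31793 + X(-256)) + o(186)) = 1/(1/(31793 + (-7 + 2*(-256)² + 42*(-256))) + (17 + 186)/(-217 + 186)) = 1/(1/(31793 + (-7 + 2*65536 - 10752)) + 203/(-31)) = 1/(1/(31793 + (-7 + 131072 - 10752)) - 1/31*203) = 1/(1/(31793 + 120313) - 203/31) = 1/(1/152106 - 203/31) = 1/(-30877487/4715286) = -4715286/30877487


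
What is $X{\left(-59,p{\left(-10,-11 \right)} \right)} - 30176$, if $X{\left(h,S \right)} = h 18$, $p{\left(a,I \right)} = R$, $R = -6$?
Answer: $-31238$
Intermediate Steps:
$p{\left(a,I \right)} = -6$
$X{\left(h,S \right)} = 18 h$
$X{\left(-59,p{\left(-10,-11 \right)} \right)} - 30176 = 18 \left(-59\right) - 30176 = -1062 - 30176 = -31238$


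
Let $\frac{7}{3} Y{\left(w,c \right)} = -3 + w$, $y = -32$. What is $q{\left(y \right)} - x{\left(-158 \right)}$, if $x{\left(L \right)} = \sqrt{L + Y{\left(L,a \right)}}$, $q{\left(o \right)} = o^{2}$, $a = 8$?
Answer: $1024 - i \sqrt{227} \approx 1024.0 - 15.067 i$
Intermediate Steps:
$Y{\left(w,c \right)} = - \frac{9}{7} + \frac{3 w}{7}$ ($Y{\left(w,c \right)} = \frac{3 \left(-3 + w\right)}{7} = - \frac{9}{7} + \frac{3 w}{7}$)
$x{\left(L \right)} = \sqrt{- \frac{9}{7} + \frac{10 L}{7}}$ ($x{\left(L \right)} = \sqrt{L + \left(- \frac{9}{7} + \frac{3 L}{7}\right)} = \sqrt{- \frac{9}{7} + \frac{10 L}{7}}$)
$q{\left(y \right)} - x{\left(-158 \right)} = \left(-32\right)^{2} - \frac{\sqrt{-63 + 70 \left(-158\right)}}{7} = 1024 - \frac{\sqrt{-63 - 11060}}{7} = 1024 - \frac{\sqrt{-11123}}{7} = 1024 - \frac{7 i \sqrt{227}}{7} = 1024 - i \sqrt{227}$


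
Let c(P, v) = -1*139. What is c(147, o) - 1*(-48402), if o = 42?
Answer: 48263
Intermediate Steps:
c(P, v) = -139
c(147, o) - 1*(-48402) = -139 - 1*(-48402) = -139 + 48402 = 48263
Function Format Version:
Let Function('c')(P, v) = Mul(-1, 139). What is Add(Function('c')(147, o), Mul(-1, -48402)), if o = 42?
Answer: 48263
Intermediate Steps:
Function('c')(P, v) = -139
Add(Function('c')(147, o), Mul(-1, -48402)) = Add(-139, Mul(-1, -48402)) = Add(-139, 48402) = 48263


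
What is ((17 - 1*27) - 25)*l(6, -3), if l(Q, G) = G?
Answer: 105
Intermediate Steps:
((17 - 1*27) - 25)*l(6, -3) = ((17 - 1*27) - 25)*(-3) = ((17 - 27) - 25)*(-3) = (-10 - 25)*(-3) = -35*(-3) = 105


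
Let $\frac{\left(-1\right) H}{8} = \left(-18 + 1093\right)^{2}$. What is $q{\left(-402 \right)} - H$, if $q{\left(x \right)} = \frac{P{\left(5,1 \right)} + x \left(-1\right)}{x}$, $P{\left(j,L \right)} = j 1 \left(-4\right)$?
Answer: $\frac{1858244809}{201} \approx 9.245 \cdot 10^{6}$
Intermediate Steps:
$P{\left(j,L \right)} = - 4 j$ ($P{\left(j,L \right)} = j \left(-4\right) = - 4 j$)
$H = -9245000$ ($H = - 8 \left(-18 + 1093\right)^{2} = - 8 \cdot 1075^{2} = \left(-8\right) 1155625 = -9245000$)
$q{\left(x \right)} = \frac{-20 - x}{x}$ ($q{\left(x \right)} = \frac{\left(-4\right) 5 + x \left(-1\right)}{x} = \frac{-20 - x}{x}$)
$q{\left(-402 \right)} - H = \frac{-20 - -402}{-402} - -9245000 = - \frac{-20 + 402}{402} + 9245000 = \left(- \frac{1}{402}\right) 382 + 9245000 = - \frac{191}{201} + 9245000 = \frac{1858244809}{201}$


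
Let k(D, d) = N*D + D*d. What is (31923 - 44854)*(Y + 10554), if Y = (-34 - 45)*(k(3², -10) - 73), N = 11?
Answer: -201852910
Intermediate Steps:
k(D, d) = 11*D + D*d
Y = 5056 (Y = (-34 - 45)*(3²*(11 - 10) - 73) = -79*(9*1 - 73) = -79*(9 - 73) = -79*(-64) = 5056)
(31923 - 44854)*(Y + 10554) = (31923 - 44854)*(5056 + 10554) = -12931*15610 = -201852910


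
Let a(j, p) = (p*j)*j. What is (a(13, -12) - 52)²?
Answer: 4326400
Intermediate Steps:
a(j, p) = p*j² (a(j, p) = (j*p)*j = p*j²)
(a(13, -12) - 52)² = (-12*13² - 52)² = (-12*169 - 52)² = (-2028 - 52)² = (-2080)² = 4326400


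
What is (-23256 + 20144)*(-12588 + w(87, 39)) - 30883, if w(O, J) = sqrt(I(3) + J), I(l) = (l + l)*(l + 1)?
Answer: 39142973 - 9336*sqrt(7) ≈ 3.9118e+7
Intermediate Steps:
I(l) = 2*l*(1 + l) (I(l) = (2*l)*(1 + l) = 2*l*(1 + l))
w(O, J) = sqrt(24 + J) (w(O, J) = sqrt(2*3*(1 + 3) + J) = sqrt(2*3*4 + J) = sqrt(24 + J))
(-23256 + 20144)*(-12588 + w(87, 39)) - 30883 = (-23256 + 20144)*(-12588 + sqrt(24 + 39)) - 30883 = -3112*(-12588 + sqrt(63)) - 30883 = -3112*(-12588 + 3*sqrt(7)) - 30883 = (39173856 - 9336*sqrt(7)) - 30883 = 39142973 - 9336*sqrt(7)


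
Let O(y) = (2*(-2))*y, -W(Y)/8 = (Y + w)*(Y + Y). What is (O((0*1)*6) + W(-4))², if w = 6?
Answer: 16384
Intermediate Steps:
W(Y) = -16*Y*(6 + Y) (W(Y) = -8*(Y + 6)*(Y + Y) = -8*(6 + Y)*2*Y = -16*Y*(6 + Y))
O(y) = -4*y
(O((0*1)*6) + W(-4))² = (-4*0*1*6 - 16*(-4)*(6 - 4))² = (-0*6 - 16*(-4)*2)² = (-4*0 + 128)² = (0 + 128)² = 128² = 16384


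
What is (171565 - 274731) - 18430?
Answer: -121596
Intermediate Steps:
(171565 - 274731) - 18430 = -103166 - 18430 = -121596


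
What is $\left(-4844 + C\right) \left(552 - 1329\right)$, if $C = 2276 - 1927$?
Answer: $3492615$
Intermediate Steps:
$C = 349$ ($C = 2276 - 1927 = 349$)
$\left(-4844 + C\right) \left(552 - 1329\right) = \left(-4844 + 349\right) \left(552 - 1329\right) = \left(-4495\right) \left(-777\right) = 3492615$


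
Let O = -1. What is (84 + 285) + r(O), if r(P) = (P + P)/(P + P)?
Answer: 370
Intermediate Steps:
r(P) = 1 (r(P) = (2*P)/((2*P)) = (2*P)*(1/(2*P)) = 1)
(84 + 285) + r(O) = (84 + 285) + 1 = 369 + 1 = 370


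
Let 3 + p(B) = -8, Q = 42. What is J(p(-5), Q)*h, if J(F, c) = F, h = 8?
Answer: -88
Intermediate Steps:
p(B) = -11 (p(B) = -3 - 8 = -11)
J(p(-5), Q)*h = -11*8 = -88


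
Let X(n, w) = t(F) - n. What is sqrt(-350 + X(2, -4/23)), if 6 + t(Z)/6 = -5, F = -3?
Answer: I*sqrt(418) ≈ 20.445*I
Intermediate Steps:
t(Z) = -66 (t(Z) = -36 + 6*(-5) = -36 - 30 = -66)
X(n, w) = -66 - n
sqrt(-350 + X(2, -4/23)) = sqrt(-350 + (-66 - 1*2)) = sqrt(-350 + (-66 - 2)) = sqrt(-350 - 68) = sqrt(-418) = I*sqrt(418)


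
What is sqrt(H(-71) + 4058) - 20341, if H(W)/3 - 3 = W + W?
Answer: -20341 + sqrt(3641) ≈ -20281.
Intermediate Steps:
H(W) = 9 + 6*W (H(W) = 9 + 3*(W + W) = 9 + 3*(2*W) = 9 + 6*W)
sqrt(H(-71) + 4058) - 20341 = sqrt((9 + 6*(-71)) + 4058) - 20341 = sqrt((9 - 426) + 4058) - 20341 = sqrt(-417 + 4058) - 20341 = sqrt(3641) - 20341 = -20341 + sqrt(3641)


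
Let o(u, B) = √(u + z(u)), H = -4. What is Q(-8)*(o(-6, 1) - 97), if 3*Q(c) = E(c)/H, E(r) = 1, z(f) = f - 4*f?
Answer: 97/12 - √3/6 ≈ 7.7947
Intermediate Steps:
z(f) = -3*f
o(u, B) = √2*√(-u) (o(u, B) = √(u - 3*u) = √(-2*u) = √2*√(-u))
Q(c) = -1/12 (Q(c) = (1/(-4))/3 = (1*(-¼))/3 = (⅓)*(-¼) = -1/12)
Q(-8)*(o(-6, 1) - 97) = -(√2*√(-1*(-6)) - 97)/12 = -(√2*√6 - 97)/12 = -(2*√3 - 97)/12 = -(-97 + 2*√3)/12 = 97/12 - √3/6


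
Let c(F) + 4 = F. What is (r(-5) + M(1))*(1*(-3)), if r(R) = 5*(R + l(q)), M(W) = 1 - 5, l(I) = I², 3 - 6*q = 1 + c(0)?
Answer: 72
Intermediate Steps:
c(F) = -4 + F
q = 1 (q = ½ - (1 + (-4 + 0))/6 = ½ - (1 - 4)/6 = ½ - ⅙*(-3) = ½ + ½ = 1)
M(W) = -4
r(R) = 5 + 5*R (r(R) = 5*(R + 1²) = 5*(R + 1) = 5*(1 + R) = 5 + 5*R)
(r(-5) + M(1))*(1*(-3)) = ((5 + 5*(-5)) - 4)*(1*(-3)) = ((5 - 25) - 4)*(-3) = (-20 - 4)*(-3) = -24*(-3) = 72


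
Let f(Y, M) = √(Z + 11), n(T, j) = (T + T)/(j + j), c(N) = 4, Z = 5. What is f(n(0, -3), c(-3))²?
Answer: 16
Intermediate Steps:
n(T, j) = T/j (n(T, j) = (2*T)/((2*j)) = (2*T)*(1/(2*j)) = T/j)
f(Y, M) = 4 (f(Y, M) = √(5 + 11) = √16 = 4)
f(n(0, -3), c(-3))² = 4² = 16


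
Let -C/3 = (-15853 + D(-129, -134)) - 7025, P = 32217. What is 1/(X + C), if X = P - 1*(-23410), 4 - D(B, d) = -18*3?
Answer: 1/124087 ≈ 8.0589e-6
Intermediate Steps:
D(B, d) = 58 (D(B, d) = 4 - (-18)*3 = 4 - 1*(-54) = 4 + 54 = 58)
X = 55627 (X = 32217 - 1*(-23410) = 32217 + 23410 = 55627)
C = 68460 (C = -3*((-15853 + 58) - 7025) = -3*(-15795 - 7025) = -3*(-22820) = 68460)
1/(X + C) = 1/(55627 + 68460) = 1/124087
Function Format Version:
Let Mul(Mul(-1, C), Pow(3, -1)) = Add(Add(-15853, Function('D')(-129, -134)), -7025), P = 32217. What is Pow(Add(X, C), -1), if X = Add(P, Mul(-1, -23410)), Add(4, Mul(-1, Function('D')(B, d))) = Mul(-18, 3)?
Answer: Rational(1, 124087) ≈ 8.0589e-6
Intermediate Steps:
Function('D')(B, d) = 58 (Function('D')(B, d) = Add(4, Mul(-1, Mul(-18, 3))) = Add(4, Mul(-1, -54)) = Add(4, 54) = 58)
X = 55627 (X = Add(32217, Mul(-1, -23410)) = Add(32217, 23410) = 55627)
C = 68460 (C = Mul(-3, Add(Add(-15853, 58), -7025)) = Mul(-3, Add(-15795, -7025)) = Mul(-3, -22820) = 68460)
Pow(Add(X, C), -1) = Pow(Add(55627, 68460), -1) = Pow(124087, -1) = Rational(1, 124087)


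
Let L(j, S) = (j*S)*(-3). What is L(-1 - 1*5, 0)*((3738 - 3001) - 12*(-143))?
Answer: 0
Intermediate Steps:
L(j, S) = -3*S*j (L(j, S) = (S*j)*(-3) = -3*S*j)
L(-1 - 1*5, 0)*((3738 - 3001) - 12*(-143)) = (-3*0*(-1 - 1*5))*((3738 - 3001) - 12*(-143)) = (-3*0*(-1 - 5))*(737 + 1716) = -3*0*(-6)*2453 = 0*2453 = 0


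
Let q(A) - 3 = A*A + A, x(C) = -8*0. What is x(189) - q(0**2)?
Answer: -3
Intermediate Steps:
x(C) = 0
q(A) = 3 + A + A**2 (q(A) = 3 + (A*A + A) = 3 + (A**2 + A) = 3 + (A + A**2) = 3 + A + A**2)
x(189) - q(0**2) = 0 - (3 + 0**2 + (0**2)**2) = 0 - (3 + 0 + 0**2) = 0 - (3 + 0 + 0) = 0 - 1*3 = 0 - 3 = -3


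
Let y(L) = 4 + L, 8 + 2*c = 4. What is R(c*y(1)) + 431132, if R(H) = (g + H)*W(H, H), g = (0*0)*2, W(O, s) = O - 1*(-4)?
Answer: 431192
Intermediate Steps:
c = -2 (c = -4 + (1/2)*4 = -4 + 2 = -2)
W(O, s) = 4 + O (W(O, s) = O + 4 = 4 + O)
g = 0 (g = 0*2 = 0)
R(H) = H*(4 + H) (R(H) = (0 + H)*(4 + H) = H*(4 + H))
R(c*y(1)) + 431132 = (-2*(4 + 1))*(4 - 2*(4 + 1)) + 431132 = (-2*5)*(4 - 2*5) + 431132 = -10*(4 - 10) + 431132 = -10*(-6) + 431132 = 60 + 431132 = 431192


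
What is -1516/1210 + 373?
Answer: 224907/605 ≈ 371.75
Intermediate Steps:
-1516/1210 + 373 = -1516*1/1210 + 373 = -758/605 + 373 = 224907/605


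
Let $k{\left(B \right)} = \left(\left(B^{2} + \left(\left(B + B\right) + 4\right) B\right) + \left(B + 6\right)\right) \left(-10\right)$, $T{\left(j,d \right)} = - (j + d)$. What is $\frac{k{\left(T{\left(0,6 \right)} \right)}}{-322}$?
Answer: $\frac{60}{23} \approx 2.6087$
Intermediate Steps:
$T{\left(j,d \right)} = - d - j$ ($T{\left(j,d \right)} = - (d + j) = - d - j$)
$k{\left(B \right)} = -60 - 10 B - 10 B^{2} - 10 B \left(4 + 2 B\right)$ ($k{\left(B \right)} = \left(\left(B^{2} + \left(2 B + 4\right) B\right) + \left(6 + B\right)\right) \left(-10\right) = \left(\left(B^{2} + \left(4 + 2 B\right) B\right) + \left(6 + B\right)\right) \left(-10\right) = \left(\left(B^{2} + B \left(4 + 2 B\right)\right) + \left(6 + B\right)\right) \left(-10\right) = \left(6 + B + B^{2} + B \left(4 + 2 B\right)\right) \left(-10\right) = -60 - 10 B - 10 B^{2} - 10 B \left(4 + 2 B\right)$)
$\frac{k{\left(T{\left(0,6 \right)} \right)}}{-322} = \frac{-60 - 50 \left(\left(-1\right) 6 - 0\right) - 30 \left(\left(-1\right) 6 - 0\right)^{2}}{-322} = \left(-60 - 50 \left(-6 + 0\right) - 30 \left(-6 + 0\right)^{2}\right) \left(- \frac{1}{322}\right) = \left(-60 - -300 - 30 \left(-6\right)^{2}\right) \left(- \frac{1}{322}\right) = \left(-60 + 300 - 1080\right) \left(- \frac{1}{322}\right) = \left(-840\right) \left(- \frac{1}{322}\right) = \frac{60}{23}$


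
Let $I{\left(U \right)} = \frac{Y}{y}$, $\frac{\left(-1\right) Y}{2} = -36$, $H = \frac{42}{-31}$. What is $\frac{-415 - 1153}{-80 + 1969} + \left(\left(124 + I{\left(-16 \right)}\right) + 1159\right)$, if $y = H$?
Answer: $\frac{16251425}{13223} \approx 1229.0$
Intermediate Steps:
$H = - \frac{42}{31}$ ($H = 42 \left(- \frac{1}{31}\right) = - \frac{42}{31} \approx -1.3548$)
$y = - \frac{42}{31} \approx -1.3548$
$Y = 72$ ($Y = \left(-2\right) \left(-36\right) = 72$)
$I{\left(U \right)} = - \frac{372}{7}$ ($I{\left(U \right)} = \frac{72}{- \frac{42}{31}} = 72 \left(- \frac{31}{42}\right) = - \frac{372}{7}$)
$\frac{-415 - 1153}{-80 + 1969} + \left(\left(124 + I{\left(-16 \right)}\right) + 1159\right) = \frac{-415 - 1153}{-80 + 1969} + \left(\left(124 - \frac{372}{7}\right) + 1159\right) = - \frac{1568}{1889} + \left(\frac{496}{7} + 1159\right) = \left(-1568\right) \frac{1}{1889} + \frac{8609}{7} = - \frac{1568}{1889} + \frac{8609}{7} = \frac{16251425}{13223}$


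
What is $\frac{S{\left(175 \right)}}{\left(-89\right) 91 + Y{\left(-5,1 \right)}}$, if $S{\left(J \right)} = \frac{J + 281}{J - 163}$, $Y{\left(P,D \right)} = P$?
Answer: $- \frac{19}{4052} \approx -0.004689$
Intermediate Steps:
$S{\left(J \right)} = \frac{281 + J}{-163 + J}$
$\frac{S{\left(175 \right)}}{\left(-89\right) 91 + Y{\left(-5,1 \right)}} = \frac{\frac{1}{-163 + 175} \left(281 + 175\right)}{\left(-89\right) 91 - 5} = \frac{\frac{1}{12} \cdot 456}{-8099 - 5} = \frac{\frac{1}{12} \cdot 456}{-8104} = 38 \left(- \frac{1}{8104}\right) = - \frac{19}{4052}$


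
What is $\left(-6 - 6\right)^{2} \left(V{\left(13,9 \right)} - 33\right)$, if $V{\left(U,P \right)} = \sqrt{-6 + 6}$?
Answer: $-4752$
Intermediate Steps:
$V{\left(U,P \right)} = 0$ ($V{\left(U,P \right)} = \sqrt{0} = 0$)
$\left(-6 - 6\right)^{2} \left(V{\left(13,9 \right)} - 33\right) = \left(-6 - 6\right)^{2} \left(0 - 33\right) = \left(-12\right)^{2} \left(-33\right) = 144 \left(-33\right) = -4752$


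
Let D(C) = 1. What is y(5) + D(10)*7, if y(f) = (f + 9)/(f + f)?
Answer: 42/5 ≈ 8.4000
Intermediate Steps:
y(f) = (9 + f)/(2*f) (y(f) = (9 + f)/((2*f)) = (9 + f)*(1/(2*f)) = (9 + f)/(2*f))
y(5) + D(10)*7 = (½)*(9 + 5)/5 + 1*7 = (½)*(⅕)*14 + 7 = 7/5 + 7 = 42/5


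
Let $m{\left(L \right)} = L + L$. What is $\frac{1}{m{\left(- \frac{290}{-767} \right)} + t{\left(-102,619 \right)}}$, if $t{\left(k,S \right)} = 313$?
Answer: $\frac{767}{240651} \approx 0.0031872$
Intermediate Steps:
$m{\left(L \right)} = 2 L$
$\frac{1}{m{\left(- \frac{290}{-767} \right)} + t{\left(-102,619 \right)}} = \frac{1}{2 \left(- \frac{290}{-767}\right) + 313} = \frac{1}{2 \left(\left(-290\right) \left(- \frac{1}{767}\right)\right) + 313} = \frac{1}{2 \cdot \frac{290}{767} + 313} = \frac{1}{\frac{580}{767} + 313} = \frac{1}{\frac{240651}{767}} = \frac{767}{240651}$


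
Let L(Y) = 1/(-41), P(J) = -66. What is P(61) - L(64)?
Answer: -2705/41 ≈ -65.976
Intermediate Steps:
L(Y) = -1/41
P(61) - L(64) = -66 - 1*(-1/41) = -66 + 1/41 = -2705/41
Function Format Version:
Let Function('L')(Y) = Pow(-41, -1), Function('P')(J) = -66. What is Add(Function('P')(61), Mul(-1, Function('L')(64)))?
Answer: Rational(-2705, 41) ≈ -65.976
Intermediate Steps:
Function('L')(Y) = Rational(-1, 41)
Add(Function('P')(61), Mul(-1, Function('L')(64))) = Add(-66, Mul(-1, Rational(-1, 41))) = Add(-66, Rational(1, 41)) = Rational(-2705, 41)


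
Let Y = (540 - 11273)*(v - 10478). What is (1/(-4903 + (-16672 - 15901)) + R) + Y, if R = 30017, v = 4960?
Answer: 2220629549435/37476 ≈ 5.9255e+7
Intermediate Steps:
Y = 59224694 (Y = (540 - 11273)*(4960 - 10478) = -10733*(-5518) = 59224694)
(1/(-4903 + (-16672 - 15901)) + R) + Y = (1/(-4903 + (-16672 - 15901)) + 30017) + 59224694 = (1/(-4903 - 32573) + 30017) + 59224694 = (1/(-37476) + 30017) + 59224694 = (-1/37476 + 30017) + 59224694 = 1124917091/37476 + 59224694 = 2220629549435/37476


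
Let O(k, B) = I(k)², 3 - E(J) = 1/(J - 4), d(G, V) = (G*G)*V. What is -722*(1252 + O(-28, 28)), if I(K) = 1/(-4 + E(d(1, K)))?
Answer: -869429512/961 ≈ -9.0471e+5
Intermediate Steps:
d(G, V) = V*G² (d(G, V) = G²*V = V*G²)
E(J) = 3 - 1/(-4 + J) (E(J) = 3 - 1/(J - 4) = 3 - 1/(-4 + J))
I(K) = 1/(-4 + (-13 + 3*K)/(-4 + K)) (I(K) = 1/(-4 + (-13 + 3*(K*1²))/(-4 + K*1²)) = 1/(-4 + (-13 + 3*(K*1))/(-4 + K*1)) = 1/(-4 + (-13 + 3*K)/(-4 + K)))
O(k, B) = (4 - k)²/(-3 + k)² (O(k, B) = ((4 - k)/(-3 + k))² = (4 - k)²/(-3 + k)²)
-722*(1252 + O(-28, 28)) = -722*(1252 + (-4 - 28)²/(-3 - 28)²) = -722*(1252 + (-32)²/(-31)²) = -722*(1252 + 1024*(1/961)) = -722*(1252 + 1024/961) = -722*1204196/961 = -869429512/961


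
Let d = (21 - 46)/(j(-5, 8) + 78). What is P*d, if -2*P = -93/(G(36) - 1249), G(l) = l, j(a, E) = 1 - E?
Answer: 2325/172246 ≈ 0.013498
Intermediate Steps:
P = -93/2426 (P = -(-93)/(2*(36 - 1249)) = -(-93)/(2*(-1213)) = -(-93)*(-1)/(2*1213) = -½*93/1213 = -93/2426 ≈ -0.038335)
d = -25/71 (d = (21 - 46)/((1 - 1*8) + 78) = -25/((1 - 8) + 78) = -25/(-7 + 78) = -25/71 ≈ -0.35211)
P*d = -93/2426*(-25/71) = 2325/172246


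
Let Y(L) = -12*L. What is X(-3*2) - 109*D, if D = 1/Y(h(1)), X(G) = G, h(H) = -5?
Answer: -469/60 ≈ -7.8167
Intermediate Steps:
D = 1/60 (D = 1/(-12*(-5)) = 1/60 ≈ 0.016667)
X(-3*2) - 109*D = -3*2 - 109*1/60 = -6 - 109/60 = -469/60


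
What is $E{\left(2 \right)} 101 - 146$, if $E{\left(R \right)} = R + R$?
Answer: $258$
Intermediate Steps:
$E{\left(R \right)} = 2 R$
$E{\left(2 \right)} 101 - 146 = 2 \cdot 2 \cdot 101 - 146 = 4 \cdot 101 - 146 = 404 - 146 = 258$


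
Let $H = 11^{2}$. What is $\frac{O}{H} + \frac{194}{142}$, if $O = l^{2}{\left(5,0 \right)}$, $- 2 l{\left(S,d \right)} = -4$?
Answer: $\frac{12021}{8591} \approx 1.3993$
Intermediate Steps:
$l{\left(S,d \right)} = 2$ ($l{\left(S,d \right)} = \left(- \frac{1}{2}\right) \left(-4\right) = 2$)
$O = 4$ ($O = 2^{2} = 4$)
$H = 121$
$\frac{O}{H} + \frac{194}{142} = \frac{4}{121} + \frac{194}{142} = 4 \cdot \frac{1}{121} + 194 \cdot \frac{1}{142} = \frac{4}{121} + \frac{97}{71} = \frac{12021}{8591}$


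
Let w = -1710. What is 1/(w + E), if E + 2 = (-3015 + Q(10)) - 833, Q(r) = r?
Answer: -1/5550 ≈ -0.00018018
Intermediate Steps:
E = -3840 (E = -2 + ((-3015 + 10) - 833) = -2 + (-3005 - 833) = -2 - 3838 = -3840)
1/(w + E) = 1/(-1710 - 3840) = 1/(-5550) = -1/5550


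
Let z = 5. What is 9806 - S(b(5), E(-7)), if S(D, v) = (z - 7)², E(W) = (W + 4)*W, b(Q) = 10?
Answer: 9802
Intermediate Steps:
E(W) = W*(4 + W) (E(W) = (4 + W)*W = W*(4 + W))
S(D, v) = 4 (S(D, v) = (5 - 7)² = (-2)² = 4)
9806 - S(b(5), E(-7)) = 9806 - 1*4 = 9806 - 4 = 9802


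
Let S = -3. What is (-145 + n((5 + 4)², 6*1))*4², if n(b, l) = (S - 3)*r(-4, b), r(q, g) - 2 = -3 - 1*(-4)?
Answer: -2608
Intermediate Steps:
r(q, g) = 3 (r(q, g) = 2 + (-3 - 1*(-4)) = 2 + (-3 + 4) = 2 + 1 = 3)
n(b, l) = -18 (n(b, l) = (-3 - 3)*3 = -6*3 = -18)
(-145 + n((5 + 4)², 6*1))*4² = (-145 - 18)*4² = -163*16 = -2608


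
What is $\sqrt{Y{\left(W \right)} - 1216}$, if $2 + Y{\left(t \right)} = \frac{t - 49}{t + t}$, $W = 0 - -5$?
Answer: $\frac{4 i \sqrt{1910}}{5} \approx 34.963 i$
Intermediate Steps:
$W = 5$ ($W = 0 + 5 = 5$)
$Y{\left(t \right)} = -2 + \frac{-49 + t}{2 t}$ ($Y{\left(t \right)} = -2 + \frac{t - 49}{t + t} = -2 + \frac{-49 + t}{2 t}$)
$\sqrt{Y{\left(W \right)} - 1216} = \sqrt{\frac{-49 - 15}{2 \cdot 5} - 1216} = \sqrt{\frac{1}{2} \cdot \frac{1}{5} \left(-49 - 15\right) + \left(-2232 + 1016\right)} = \sqrt{\frac{1}{2} \cdot \frac{1}{5} \left(-64\right) - 1216} = \sqrt{- \frac{32}{5} - 1216} = \sqrt{- \frac{6112}{5}} = \frac{4 i \sqrt{1910}}{5}$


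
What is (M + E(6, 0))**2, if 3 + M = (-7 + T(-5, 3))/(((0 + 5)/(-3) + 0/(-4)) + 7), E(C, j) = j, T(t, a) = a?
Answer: 225/16 ≈ 14.063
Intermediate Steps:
M = -15/4 (M = -3 + (-7 + 3)/(((0 + 5)/(-3) + 0/(-4)) + 7) = -3 - 4/((5*(-1/3) + 0*(-1/4)) + 7) = -3 - 4/((-5/3 + 0) + 7) = -3 - 4/(-5/3 + 7) = -3 - 4/16/3 = -3 - 4*3/16 = -3 - 3/4 = -15/4 ≈ -3.7500)
(M + E(6, 0))**2 = (-15/4 + 0)**2 = (-15/4)**2 = 225/16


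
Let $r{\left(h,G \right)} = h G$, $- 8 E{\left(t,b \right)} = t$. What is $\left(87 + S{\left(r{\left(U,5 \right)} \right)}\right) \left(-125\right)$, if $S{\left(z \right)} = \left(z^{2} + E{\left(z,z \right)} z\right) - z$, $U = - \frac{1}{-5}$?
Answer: $- \frac{86875}{8} \approx -10859.0$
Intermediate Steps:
$U = \frac{1}{5}$ ($U = \left(-1\right) \left(- \frac{1}{5}\right) = \frac{1}{5} \approx 0.2$)
$E{\left(t,b \right)} = - \frac{t}{8}$
$r{\left(h,G \right)} = G h$
$S{\left(z \right)} = - z + \frac{7 z^{2}}{8}$ ($S{\left(z \right)} = \left(z^{2} + - \frac{z}{8} z\right) - z = \left(z^{2} - \frac{z^{2}}{8}\right) - z = \frac{7 z^{2}}{8} - z = - z + \frac{7 z^{2}}{8}$)
$\left(87 + S{\left(r{\left(U,5 \right)} \right)}\right) \left(-125\right) = \left(87 + \frac{5 \cdot \frac{1}{5} \left(-8 + 7 \cdot 5 \cdot \frac{1}{5}\right)}{8}\right) \left(-125\right) = \left(87 + \frac{1}{8} \cdot 1 \left(-8 + 7 \cdot 1\right)\right) \left(-125\right) = \left(87 + \frac{1}{8} \cdot 1 \left(-8 + 7\right)\right) \left(-125\right) = \left(87 + \frac{1}{8} \cdot 1 \left(-1\right)\right) \left(-125\right) = \left(87 - \frac{1}{8}\right) \left(-125\right) = \frac{695}{8} \left(-125\right) = - \frac{86875}{8}$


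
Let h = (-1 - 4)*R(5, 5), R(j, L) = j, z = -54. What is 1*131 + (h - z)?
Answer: 160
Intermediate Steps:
h = -25 (h = (-1 - 4)*5 = -5*5 = -25)
1*131 + (h - z) = 1*131 + (-25 - 1*(-54)) = 131 + (-25 + 54) = 131 + 29 = 160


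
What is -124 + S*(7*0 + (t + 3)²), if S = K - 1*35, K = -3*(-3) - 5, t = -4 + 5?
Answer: -620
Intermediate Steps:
t = 1
K = 4 (K = 9 - 5 = 4)
S = -31 (S = 4 - 1*35 = 4 - 35 = -31)
-124 + S*(7*0 + (t + 3)²) = -124 - 31*(7*0 + (1 + 3)²) = -124 - 31*(0 + 4²) = -124 - 31*(0 + 16) = -124 - 31*16 = -124 - 496 = -620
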